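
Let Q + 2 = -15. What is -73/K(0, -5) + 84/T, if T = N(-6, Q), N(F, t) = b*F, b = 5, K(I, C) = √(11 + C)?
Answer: -14/5 - 73*√6/6 ≈ -32.602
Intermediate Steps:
Q = -17 (Q = -2 - 15 = -17)
N(F, t) = 5*F
T = -30 (T = 5*(-6) = -30)
-73/K(0, -5) + 84/T = -73/√(11 - 5) + 84/(-30) = -73*√6/6 + 84*(-1/30) = -73*√6/6 - 14/5 = -14/5 - 73*√6/6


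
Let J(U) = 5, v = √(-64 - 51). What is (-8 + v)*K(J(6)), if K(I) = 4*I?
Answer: -160 + 20*I*√115 ≈ -160.0 + 214.48*I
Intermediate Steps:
v = I*√115 (v = √(-115) = I*√115 ≈ 10.724*I)
(-8 + v)*K(J(6)) = (-8 + I*√115)*(4*5) = (-8 + I*√115)*20 = -160 + 20*I*√115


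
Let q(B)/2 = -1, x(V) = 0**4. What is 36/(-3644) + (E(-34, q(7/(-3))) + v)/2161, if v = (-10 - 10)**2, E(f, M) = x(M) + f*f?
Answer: 1398067/1968671 ≈ 0.71016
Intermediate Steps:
x(V) = 0
q(B) = -2 (q(B) = 2*(-1) = -2)
E(f, M) = f**2 (E(f, M) = 0 + f*f = 0 + f**2 = f**2)
v = 400 (v = (-20)**2 = 400)
36/(-3644) + (E(-34, q(7/(-3))) + v)/2161 = 36/(-3644) + ((-34)**2 + 400)/2161 = 36*(-1/3644) + (1156 + 400)*(1/2161) = -9/911 + 1556*(1/2161) = -9/911 + 1556/2161 = 1398067/1968671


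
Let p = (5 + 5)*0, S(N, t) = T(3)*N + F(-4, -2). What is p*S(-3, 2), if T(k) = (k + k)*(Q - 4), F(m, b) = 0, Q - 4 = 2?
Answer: 0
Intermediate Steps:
Q = 6 (Q = 4 + 2 = 6)
T(k) = 4*k (T(k) = (k + k)*(6 - 4) = (2*k)*2 = 4*k)
S(N, t) = 12*N (S(N, t) = (4*3)*N + 0 = 12*N + 0 = 12*N)
p = 0 (p = 10*0 = 0)
p*S(-3, 2) = 0*(12*(-3)) = 0*(-36) = 0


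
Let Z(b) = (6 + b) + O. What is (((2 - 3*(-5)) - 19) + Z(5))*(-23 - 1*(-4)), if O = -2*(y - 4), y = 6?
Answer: -95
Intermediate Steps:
O = -4 (O = -2*(6 - 4) = -2*2 = -4)
Z(b) = 2 + b (Z(b) = (6 + b) - 4 = 2 + b)
(((2 - 3*(-5)) - 19) + Z(5))*(-23 - 1*(-4)) = (((2 - 3*(-5)) - 19) + (2 + 5))*(-23 - 1*(-4)) = (((2 + 15) - 19) + 7)*(-23 + 4) = ((17 - 19) + 7)*(-19) = (-2 + 7)*(-19) = 5*(-19) = -95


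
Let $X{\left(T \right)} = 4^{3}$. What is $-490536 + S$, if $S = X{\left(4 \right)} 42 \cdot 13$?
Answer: $-455592$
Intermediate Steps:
$X{\left(T \right)} = 64$
$S = 34944$ ($S = 64 \cdot 42 \cdot 13 = 2688 \cdot 13 = 34944$)
$-490536 + S = -490536 + 34944 = -455592$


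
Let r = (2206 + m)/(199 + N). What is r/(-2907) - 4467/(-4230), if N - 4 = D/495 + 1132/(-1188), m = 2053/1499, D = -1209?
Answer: 212926052468839/202358063512410 ≈ 1.0522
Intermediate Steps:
m = 2053/1499 (m = 2053*(1/1499) = 2053/1499 ≈ 1.3696)
N = 898/1485 (N = 4 + (-1209/495 + 1132/(-1188)) = 4 + (-1209*1/495 + 1132*(-1/1188)) = 4 + (-403/165 - 283/297) = 4 - 5042/1485 = 898/1485 ≈ 0.60471)
r = 4913637795/444323087 (r = (2206 + 2053/1499)/(199 + 898/1485) = 3308847/(1499*(296413/1485)) = (3308847/1499)*(1485/296413) = 4913637795/444323087 ≈ 11.059)
r/(-2907) - 4467/(-4230) = (4913637795/444323087)/(-2907) - 4467/(-4230) = (4913637795/444323087)*(-1/2907) - 4467*(-1/4230) = -545959755/143516357101 + 1489/1410 = 212926052468839/202358063512410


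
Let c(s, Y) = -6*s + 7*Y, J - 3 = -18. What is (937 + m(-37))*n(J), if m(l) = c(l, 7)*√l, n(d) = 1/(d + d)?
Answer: -937/30 - 271*I*√37/30 ≈ -31.233 - 54.948*I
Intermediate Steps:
J = -15 (J = 3 - 18 = -15)
n(d) = 1/(2*d)
m(l) = √l*(49 - 6*l) (m(l) = (-6*l + 7*7)*√l = (-6*l + 49)*√l = (49 - 6*l)*√l = √l*(49 - 6*l))
(937 + m(-37))*n(J) = (937 + √(-37)*(49 - 6*(-37)))*((½)/(-15)) = (937 + (I*√37)*(49 + 222))*((½)*(-1/15)) = (937 + (I*√37)*271)*(-1/30) = (937 + 271*I*√37)*(-1/30) = -937/30 - 271*I*√37/30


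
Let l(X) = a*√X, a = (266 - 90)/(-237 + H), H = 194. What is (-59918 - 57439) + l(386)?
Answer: -117357 - 176*√386/43 ≈ -1.1744e+5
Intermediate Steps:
a = -176/43 (a = (266 - 90)/(-237 + 194) = 176/(-43) = 176*(-1/43) = -176/43 ≈ -4.0930)
l(X) = -176*√X/43
(-59918 - 57439) + l(386) = (-59918 - 57439) - 176*√386/43 = -117357 - 176*√386/43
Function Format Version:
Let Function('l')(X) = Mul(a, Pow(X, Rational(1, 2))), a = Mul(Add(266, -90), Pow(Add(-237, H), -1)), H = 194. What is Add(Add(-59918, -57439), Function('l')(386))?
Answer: Add(-117357, Mul(Rational(-176, 43), Pow(386, Rational(1, 2)))) ≈ -1.1744e+5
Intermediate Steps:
a = Rational(-176, 43) (a = Mul(Add(266, -90), Pow(Add(-237, 194), -1)) = Mul(176, Pow(-43, -1)) = Mul(176, Rational(-1, 43)) = Rational(-176, 43) ≈ -4.0930)
Function('l')(X) = Mul(Rational(-176, 43), Pow(X, Rational(1, 2)))
Add(Add(-59918, -57439), Function('l')(386)) = Add(Add(-59918, -57439), Mul(Rational(-176, 43), Pow(386, Rational(1, 2)))) = Add(-117357, Mul(Rational(-176, 43), Pow(386, Rational(1, 2))))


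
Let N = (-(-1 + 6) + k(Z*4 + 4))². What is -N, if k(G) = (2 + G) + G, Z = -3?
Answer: -361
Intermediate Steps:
k(G) = 2 + 2*G
N = 361 (N = (-(-1 + 6) + (2 + 2*(-3*4 + 4)))² = (-1*5 + (2 + 2*(-12 + 4)))² = (-5 + (2 + 2*(-8)))² = (-5 + (2 - 16))² = (-5 - 14)² = (-19)² = 361)
-N = -1*361 = -361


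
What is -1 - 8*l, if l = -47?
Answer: 375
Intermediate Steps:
-1 - 8*l = -1 - 8*(-47) = -1 + 376 = 375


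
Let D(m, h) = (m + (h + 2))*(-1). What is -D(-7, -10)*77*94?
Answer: -108570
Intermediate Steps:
D(m, h) = -2 - h - m (D(m, h) = (m + (2 + h))*(-1) = (2 + h + m)*(-1) = -2 - h - m)
-D(-7, -10)*77*94 = -(-2 - 1*(-10) - 1*(-7))*77*94 = -(-2 + 10 + 7)*77*94 = -15*77*94 = -1155*94 = -1*108570 = -108570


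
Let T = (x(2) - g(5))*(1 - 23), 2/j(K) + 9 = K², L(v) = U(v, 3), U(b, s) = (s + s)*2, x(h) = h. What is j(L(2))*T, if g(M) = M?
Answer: 44/45 ≈ 0.97778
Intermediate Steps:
U(b, s) = 4*s (U(b, s) = (2*s)*2 = 4*s)
L(v) = 12 (L(v) = 4*3 = 12)
j(K) = 2/(-9 + K²)
T = 66 (T = (2 - 1*5)*(1 - 23) = (2 - 5)*(-22) = -3*(-22) = 66)
j(L(2))*T = (2/(-9 + 12²))*66 = (2/(-9 + 144))*66 = (2/135)*66 = 44/45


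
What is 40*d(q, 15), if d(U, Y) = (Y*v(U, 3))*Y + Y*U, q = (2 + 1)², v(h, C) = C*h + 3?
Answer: 275400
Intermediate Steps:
v(h, C) = 3 + C*h
q = 9 (q = 3² = 9)
d(U, Y) = U*Y + Y²*(3 + 3*U) (d(U, Y) = (Y*(3 + 3*U))*Y + Y*U = Y²*(3 + 3*U) + U*Y = U*Y + Y²*(3 + 3*U))
40*d(q, 15) = 40*(15*(9 + 3*15*(1 + 9))) = 40*(15*(9 + 3*15*10)) = 40*(15*(9 + 450)) = 40*(15*459) = 40*6885 = 275400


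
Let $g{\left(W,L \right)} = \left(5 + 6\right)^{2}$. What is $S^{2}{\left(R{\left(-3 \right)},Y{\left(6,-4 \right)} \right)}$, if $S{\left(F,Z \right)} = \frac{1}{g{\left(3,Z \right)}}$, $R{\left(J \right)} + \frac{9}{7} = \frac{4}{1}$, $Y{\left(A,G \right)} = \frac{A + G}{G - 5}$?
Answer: $\frac{1}{14641} \approx 6.8301 \cdot 10^{-5}$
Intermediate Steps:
$Y{\left(A,G \right)} = \frac{A + G}{-5 + G}$
$R{\left(J \right)} = \frac{19}{7}$ ($R{\left(J \right)} = - \frac{9}{7} + \frac{4}{1} = - \frac{9}{7} + 4 \cdot 1 = - \frac{9}{7} + 4 = \frac{19}{7}$)
$g{\left(W,L \right)} = 121$ ($g{\left(W,L \right)} = 11^{2} = 121$)
$S{\left(F,Z \right)} = \frac{1}{121}$
$S^{2}{\left(R{\left(-3 \right)},Y{\left(6,-4 \right)} \right)} = \left(\frac{1}{121}\right)^{2} = \frac{1}{14641}$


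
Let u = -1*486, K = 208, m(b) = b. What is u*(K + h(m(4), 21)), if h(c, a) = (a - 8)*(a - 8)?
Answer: -183222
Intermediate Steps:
h(c, a) = (-8 + a)² (h(c, a) = (-8 + a)*(-8 + a) = (-8 + a)²)
u = -486
u*(K + h(m(4), 21)) = -486*(208 + (-8 + 21)²) = -486*(208 + 13²) = -486*(208 + 169) = -486*377 = -183222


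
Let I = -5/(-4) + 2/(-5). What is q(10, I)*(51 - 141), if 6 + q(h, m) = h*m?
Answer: -225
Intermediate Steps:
I = 17/20 (I = -5*(-¼) + 2*(-⅕) = 5/4 - ⅖ = 17/20 ≈ 0.85000)
q(h, m) = -6 + h*m
q(10, I)*(51 - 141) = (-6 + 10*(17/20))*(51 - 141) = (-6 + 17/2)*(-90) = (5/2)*(-90) = -225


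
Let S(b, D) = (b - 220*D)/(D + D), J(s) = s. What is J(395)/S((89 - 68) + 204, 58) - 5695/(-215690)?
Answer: -392461159/108146966 ≈ -3.6290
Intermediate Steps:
S(b, D) = (b - 220*D)/(2*D) (S(b, D) = (b - 220*D)/((2*D)) = (b - 220*D)*(1/(2*D)) = (b - 220*D)/(2*D))
J(395)/S((89 - 68) + 204, 58) - 5695/(-215690) = 395/(-110 + (½)*((89 - 68) + 204)/58) - 5695/(-215690) = 395/(-110 + (½)*(21 + 204)*(1/58)) - 5695*(-1/215690) = 395/(-110 + (½)*225*(1/58)) + 1139/43138 = 395/(-110 + 225/116) + 1139/43138 = 395/(-12535/116) + 1139/43138 = 395*(-116/12535) + 1139/43138 = -9164/2507 + 1139/43138 = -392461159/108146966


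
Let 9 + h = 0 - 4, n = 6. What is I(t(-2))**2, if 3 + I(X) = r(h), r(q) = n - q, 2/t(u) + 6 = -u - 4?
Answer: 256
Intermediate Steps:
t(u) = 2/(-10 - u) (t(u) = 2/(-6 + (-u - 4)) = 2/(-6 + (-4 - u)) = 2/(-10 - u))
h = -13 (h = -9 + (0 - 4) = -9 - 4 = -13)
r(q) = 6 - q
I(X) = 16 (I(X) = -3 + (6 - 1*(-13)) = -3 + (6 + 13) = -3 + 19 = 16)
I(t(-2))**2 = 16**2 = 256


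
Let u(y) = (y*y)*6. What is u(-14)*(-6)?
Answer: -7056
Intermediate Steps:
u(y) = 6*y² (u(y) = y²*6 = 6*y²)
u(-14)*(-6) = (6*(-14)²)*(-6) = (6*196)*(-6) = 1176*(-6) = -7056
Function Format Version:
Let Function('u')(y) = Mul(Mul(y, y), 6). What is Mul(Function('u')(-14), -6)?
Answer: -7056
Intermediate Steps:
Function('u')(y) = Mul(6, Pow(y, 2)) (Function('u')(y) = Mul(Pow(y, 2), 6) = Mul(6, Pow(y, 2)))
Mul(Function('u')(-14), -6) = Mul(Mul(6, Pow(-14, 2)), -6) = Mul(Mul(6, 196), -6) = Mul(1176, -6) = -7056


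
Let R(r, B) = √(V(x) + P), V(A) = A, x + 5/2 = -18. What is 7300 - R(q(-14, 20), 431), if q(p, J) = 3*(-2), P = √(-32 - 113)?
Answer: 7300 - √(-82 + 4*I*√145)/2 ≈ 7298.7 - 4.705*I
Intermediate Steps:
x = -41/2 (x = -5/2 - 18 = -41/2 ≈ -20.500)
P = I*√145 (P = √(-145) = I*√145 ≈ 12.042*I)
q(p, J) = -6
R(r, B) = √(-41/2 + I*√145)
7300 - R(q(-14, 20), 431) = 7300 - √(-82 + 4*I*√145)/2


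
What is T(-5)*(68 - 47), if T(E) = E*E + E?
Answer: 420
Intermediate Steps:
T(E) = E + E² (T(E) = E² + E = E + E²)
T(-5)*(68 - 47) = (-5*(1 - 5))*(68 - 47) = -5*(-4)*21 = 20*21 = 420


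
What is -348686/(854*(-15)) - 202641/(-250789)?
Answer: 6431603176/229471935 ≈ 28.028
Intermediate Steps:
-348686/(854*(-15)) - 202641/(-250789) = -348686/(-12810) - 202641*(-1/250789) = -348686*(-1/12810) + 202641/250789 = 174343/6405 + 202641/250789 = 6431603176/229471935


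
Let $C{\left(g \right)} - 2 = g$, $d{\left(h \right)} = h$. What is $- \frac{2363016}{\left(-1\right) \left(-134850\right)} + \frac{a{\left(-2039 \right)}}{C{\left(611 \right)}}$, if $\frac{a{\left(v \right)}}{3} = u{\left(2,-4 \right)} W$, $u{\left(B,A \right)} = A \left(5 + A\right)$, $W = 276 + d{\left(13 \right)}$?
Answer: $- \frac{319364768}{13777175} \approx -23.181$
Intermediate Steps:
$C{\left(g \right)} = 2 + g$
$W = 289$ ($W = 276 + 13 = 289$)
$a{\left(v \right)} = -3468$ ($a{\left(v \right)} = 3 - 4 \left(5 - 4\right) 289 = 3 \left(-4\right) 1 \cdot 289 = 3 \left(\left(-4\right) 289\right) = 3 \left(-1156\right) = -3468$)
$- \frac{2363016}{\left(-1\right) \left(-134850\right)} + \frac{a{\left(-2039 \right)}}{C{\left(611 \right)}} = - \frac{2363016}{\left(-1\right) \left(-134850\right)} - \frac{3468}{2 + 611} = - \frac{2363016}{134850} - \frac{3468}{613} = \left(-2363016\right) \frac{1}{134850} - \frac{3468}{613} = - \frac{393836}{22475} - \frac{3468}{613} = - \frac{319364768}{13777175}$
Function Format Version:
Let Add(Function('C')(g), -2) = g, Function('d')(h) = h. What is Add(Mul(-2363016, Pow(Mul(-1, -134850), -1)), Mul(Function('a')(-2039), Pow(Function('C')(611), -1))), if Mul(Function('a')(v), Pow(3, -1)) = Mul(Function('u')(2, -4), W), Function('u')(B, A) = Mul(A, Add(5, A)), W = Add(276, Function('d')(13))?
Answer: Rational(-319364768, 13777175) ≈ -23.181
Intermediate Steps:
Function('C')(g) = Add(2, g)
W = 289 (W = Add(276, 13) = 289)
Function('a')(v) = -3468 (Function('a')(v) = Mul(3, Mul(Mul(-4, Add(5, -4)), 289)) = Mul(3, Mul(Mul(-4, 1), 289)) = Mul(3, Mul(-4, 289)) = Mul(3, -1156) = -3468)
Add(Mul(-2363016, Pow(Mul(-1, -134850), -1)), Mul(Function('a')(-2039), Pow(Function('C')(611), -1))) = Add(Mul(-2363016, Pow(Mul(-1, -134850), -1)), Mul(-3468, Pow(Add(2, 611), -1))) = Add(Mul(-2363016, Pow(134850, -1)), Mul(-3468, Pow(613, -1))) = Add(Mul(-2363016, Rational(1, 134850)), Mul(-3468, Rational(1, 613))) = Add(Rational(-393836, 22475), Rational(-3468, 613)) = Rational(-319364768, 13777175)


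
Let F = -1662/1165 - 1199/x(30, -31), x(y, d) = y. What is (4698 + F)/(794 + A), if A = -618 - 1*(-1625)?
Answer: 32549681/12588990 ≈ 2.5856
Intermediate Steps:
A = 1007 (A = -618 + 1625 = 1007)
F = -289339/6990 (F = -1662/1165 - 1199/30 = -289339/6990 ≈ -41.393)
(4698 + F)/(794 + A) = (4698 - 289339/6990)/(794 + 1007) = (32549681/6990)/1801 = (32549681/6990)*(1/1801) = 32549681/12588990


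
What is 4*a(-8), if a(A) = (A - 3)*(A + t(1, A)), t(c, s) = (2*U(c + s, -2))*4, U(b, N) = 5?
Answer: -1408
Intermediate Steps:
t(c, s) = 40 (t(c, s) = (2*5)*4 = 10*4 = 40)
a(A) = (-3 + A)*(40 + A) (a(A) = (A - 3)*(A + 40) = (-3 + A)*(40 + A))
4*a(-8) = 4*(-120 + (-8)**2 + 37*(-8)) = 4*(-120 + 64 - 296) = 4*(-352) = -1408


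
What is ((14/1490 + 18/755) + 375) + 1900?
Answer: 255929864/112495 ≈ 2275.0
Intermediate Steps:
((14/1490 + 18/755) + 375) + 1900 = ((14*(1/1490) + 18*(1/755)) + 375) + 1900 = ((7/745 + 18/755) + 375) + 1900 = (3739/112495 + 375) + 1900 = 42189364/112495 + 1900 = 255929864/112495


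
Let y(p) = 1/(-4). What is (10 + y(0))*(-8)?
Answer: -78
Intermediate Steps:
y(p) = -¼
(10 + y(0))*(-8) = (10 - ¼)*(-8) = (39/4)*(-8) = -78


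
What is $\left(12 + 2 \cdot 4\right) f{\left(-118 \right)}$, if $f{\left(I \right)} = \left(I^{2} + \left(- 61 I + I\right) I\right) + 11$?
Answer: $-16430100$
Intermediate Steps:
$f{\left(I \right)} = 11 - 59 I^{2}$ ($f{\left(I \right)} = \left(I^{2} + - 60 I I\right) + 11 = \left(I^{2} - 60 I^{2}\right) + 11 = - 59 I^{2} + 11 = 11 - 59 I^{2}$)
$\left(12 + 2 \cdot 4\right) f{\left(-118 \right)} = \left(12 + 2 \cdot 4\right) \left(11 - 59 \left(-118\right)^{2}\right) = \left(12 + 8\right) \left(11 - 821516\right) = 20 \left(11 - 821516\right) = 20 \left(-821505\right) = -16430100$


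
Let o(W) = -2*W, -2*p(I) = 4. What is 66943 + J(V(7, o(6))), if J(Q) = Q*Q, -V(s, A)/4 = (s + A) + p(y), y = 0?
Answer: 67727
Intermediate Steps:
p(I) = -2 (p(I) = -½*4 = -2)
V(s, A) = 8 - 4*A - 4*s (V(s, A) = -4*((s + A) - 2) = -4*((A + s) - 2) = -4*(-2 + A + s) = 8 - 4*A - 4*s)
J(Q) = Q²
66943 + J(V(7, o(6))) = 66943 + (8 - (-8)*6 - 4*7)² = 66943 + (8 - 4*(-12) - 28)² = 66943 + (8 + 48 - 28)² = 66943 + 28² = 66943 + 784 = 67727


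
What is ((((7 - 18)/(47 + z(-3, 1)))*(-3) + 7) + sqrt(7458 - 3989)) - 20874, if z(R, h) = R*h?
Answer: -83465/4 + sqrt(3469) ≈ -20807.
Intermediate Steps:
((((7 - 18)/(47 + z(-3, 1)))*(-3) + 7) + sqrt(7458 - 3989)) - 20874 = ((((7 - 18)/(47 - 3*1))*(-3) + 7) + sqrt(7458 - 3989)) - 20874 = ((-11/(47 - 3)*(-3) + 7) + sqrt(3469)) - 20874 = ((-11/44*(-3) + 7) + sqrt(3469)) - 20874 = ((-11*1/44*(-3) + 7) + sqrt(3469)) - 20874 = ((-1/4*(-3) + 7) + sqrt(3469)) - 20874 = ((3/4 + 7) + sqrt(3469)) - 20874 = (31/4 + sqrt(3469)) - 20874 = -83465/4 + sqrt(3469)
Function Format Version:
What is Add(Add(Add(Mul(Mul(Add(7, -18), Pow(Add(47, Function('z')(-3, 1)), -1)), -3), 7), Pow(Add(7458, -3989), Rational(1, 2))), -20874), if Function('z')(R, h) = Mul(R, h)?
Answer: Add(Rational(-83465, 4), Pow(3469, Rational(1, 2))) ≈ -20807.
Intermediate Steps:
Add(Add(Add(Mul(Mul(Add(7, -18), Pow(Add(47, Function('z')(-3, 1)), -1)), -3), 7), Pow(Add(7458, -3989), Rational(1, 2))), -20874) = Add(Add(Add(Mul(Mul(Add(7, -18), Pow(Add(47, Mul(-3, 1)), -1)), -3), 7), Pow(Add(7458, -3989), Rational(1, 2))), -20874) = Add(Add(Add(Mul(Mul(-11, Pow(Add(47, -3), -1)), -3), 7), Pow(3469, Rational(1, 2))), -20874) = Add(Add(Add(Mul(Mul(-11, Pow(44, -1)), -3), 7), Pow(3469, Rational(1, 2))), -20874) = Add(Add(Add(Mul(Mul(-11, Rational(1, 44)), -3), 7), Pow(3469, Rational(1, 2))), -20874) = Add(Add(Add(Mul(Rational(-1, 4), -3), 7), Pow(3469, Rational(1, 2))), -20874) = Add(Add(Add(Rational(3, 4), 7), Pow(3469, Rational(1, 2))), -20874) = Add(Add(Rational(31, 4), Pow(3469, Rational(1, 2))), -20874) = Add(Rational(-83465, 4), Pow(3469, Rational(1, 2)))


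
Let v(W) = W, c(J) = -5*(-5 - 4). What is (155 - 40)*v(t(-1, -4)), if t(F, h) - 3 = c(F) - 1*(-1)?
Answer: 5635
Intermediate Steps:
c(J) = 45 (c(J) = -5*(-9) = 45)
t(F, h) = 49 (t(F, h) = 3 + (45 - 1*(-1)) = 3 + (45 + 1) = 3 + 46 = 49)
(155 - 40)*v(t(-1, -4)) = (155 - 40)*49 = 115*49 = 5635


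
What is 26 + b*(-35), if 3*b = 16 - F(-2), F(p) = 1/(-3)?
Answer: -1481/9 ≈ -164.56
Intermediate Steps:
F(p) = -1/3 (F(p) = 1*(-1/3) = -1/3)
b = 49/9 (b = (16 - 1*(-1/3))/3 = (16 + 1/3)/3 = (1/3)*(49/3) = 49/9 ≈ 5.4444)
26 + b*(-35) = 26 + (49/9)*(-35) = 26 - 1715/9 = -1481/9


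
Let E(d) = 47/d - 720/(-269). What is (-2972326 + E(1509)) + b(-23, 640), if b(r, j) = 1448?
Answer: -1205940669515/405921 ≈ -2.9709e+6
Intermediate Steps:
E(d) = 720/269 + 47/d (E(d) = 47/d - 720*(-1/269) = 47/d + 720/269 = 720/269 + 47/d)
(-2972326 + E(1509)) + b(-23, 640) = (-2972326 + (720/269 + 47/1509)) + 1448 = (-2972326 + 1099123/405921) + 1448 = -1206528443123/405921 + 1448 = -1205940669515/405921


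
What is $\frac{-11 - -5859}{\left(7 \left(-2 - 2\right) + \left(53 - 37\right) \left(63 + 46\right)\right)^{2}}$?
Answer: $\frac{731}{368082} \approx 0.001986$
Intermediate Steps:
$\frac{-11 - -5859}{\left(7 \left(-2 - 2\right) + \left(53 - 37\right) \left(63 + 46\right)\right)^{2}} = \frac{-11 + 5859}{\left(7 \left(-4\right) + 16 \cdot 109\right)^{2}} = \frac{5848}{\left(-28 + 1744\right)^{2}} = \frac{5848}{1716^{2}} = \frac{5848}{2944656} = 5848 \cdot \frac{1}{2944656} = \frac{731}{368082}$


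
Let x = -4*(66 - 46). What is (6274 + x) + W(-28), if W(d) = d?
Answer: 6166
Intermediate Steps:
x = -80 (x = -4*20 = -80)
(6274 + x) + W(-28) = (6274 - 80) - 28 = 6194 - 28 = 6166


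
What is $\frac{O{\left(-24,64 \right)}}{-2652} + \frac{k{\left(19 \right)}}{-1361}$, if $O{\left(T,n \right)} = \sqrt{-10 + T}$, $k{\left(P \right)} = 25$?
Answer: $- \frac{25}{1361} - \frac{i \sqrt{34}}{2652} \approx -0.018369 - 0.0021987 i$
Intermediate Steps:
$\frac{O{\left(-24,64 \right)}}{-2652} + \frac{k{\left(19 \right)}}{-1361} = \frac{\sqrt{-10 - 24}}{-2652} + \frac{25}{-1361} = \sqrt{-34} \left(- \frac{1}{2652}\right) + 25 \left(- \frac{1}{1361}\right) = i \sqrt{34} \left(- \frac{1}{2652}\right) - \frac{25}{1361} = - \frac{i \sqrt{34}}{2652} - \frac{25}{1361} = - \frac{25}{1361} - \frac{i \sqrt{34}}{2652}$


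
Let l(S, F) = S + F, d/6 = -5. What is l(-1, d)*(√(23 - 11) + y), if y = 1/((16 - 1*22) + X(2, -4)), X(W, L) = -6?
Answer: 31/12 - 62*√3 ≈ -104.80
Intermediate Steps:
d = -30 (d = 6*(-5) = -30)
y = -1/12 (y = 1/((16 - 1*22) - 6) = 1/((16 - 22) - 6) = 1/(-6 - 6) = 1/(-12) = -1/12 ≈ -0.083333)
l(S, F) = F + S
l(-1, d)*(√(23 - 11) + y) = (-30 - 1)*(√(23 - 11) - 1/12) = -31*(√12 - 1/12) = -31*(2*√3 - 1/12) = -31*(-1/12 + 2*√3) = 31/12 - 62*√3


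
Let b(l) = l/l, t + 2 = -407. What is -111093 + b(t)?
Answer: -111092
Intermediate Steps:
t = -409 (t = -2 - 407 = -409)
b(l) = 1
-111093 + b(t) = -111093 + 1 = -111092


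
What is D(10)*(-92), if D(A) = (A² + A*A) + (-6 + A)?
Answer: -18768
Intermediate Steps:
D(A) = -6 + A + 2*A² (D(A) = (A² + A²) + (-6 + A) = 2*A² + (-6 + A) = -6 + A + 2*A²)
D(10)*(-92) = (-6 + 10 + 2*10²)*(-92) = (-6 + 10 + 2*100)*(-92) = (-6 + 10 + 200)*(-92) = 204*(-92) = -18768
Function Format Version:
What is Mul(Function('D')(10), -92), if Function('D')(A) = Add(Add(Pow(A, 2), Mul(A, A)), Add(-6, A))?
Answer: -18768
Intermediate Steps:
Function('D')(A) = Add(-6, A, Mul(2, Pow(A, 2))) (Function('D')(A) = Add(Add(Pow(A, 2), Pow(A, 2)), Add(-6, A)) = Add(Mul(2, Pow(A, 2)), Add(-6, A)) = Add(-6, A, Mul(2, Pow(A, 2))))
Mul(Function('D')(10), -92) = Mul(Add(-6, 10, Mul(2, Pow(10, 2))), -92) = Mul(Add(-6, 10, Mul(2, 100)), -92) = Mul(Add(-6, 10, 200), -92) = Mul(204, -92) = -18768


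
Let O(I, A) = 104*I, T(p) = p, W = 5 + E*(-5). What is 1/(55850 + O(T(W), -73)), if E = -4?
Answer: 1/58450 ≈ 1.7109e-5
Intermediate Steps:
W = 25 (W = 5 - 4*(-5) = 5 + 20 = 25)
1/(55850 + O(T(W), -73)) = 1/(55850 + 104*25) = 1/(55850 + 2600) = 1/58450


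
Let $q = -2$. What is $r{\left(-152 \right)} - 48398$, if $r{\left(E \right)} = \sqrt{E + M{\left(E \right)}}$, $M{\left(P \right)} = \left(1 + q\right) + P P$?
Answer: $-48398 + \sqrt{22951} \approx -48247.0$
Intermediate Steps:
$M{\left(P \right)} = -1 + P^{2}$ ($M{\left(P \right)} = \left(1 - 2\right) + P P = -1 + P^{2}$)
$r{\left(E \right)} = \sqrt{-1 + E + E^{2}}$ ($r{\left(E \right)} = \sqrt{E + \left(-1 + E^{2}\right)} = \sqrt{-1 + E + E^{2}}$)
$r{\left(-152 \right)} - 48398 = \sqrt{-1 - 152 + \left(-152\right)^{2}} - 48398 = \sqrt{-1 - 152 + 23104} - 48398 = \sqrt{22951} - 48398 = -48398 + \sqrt{22951}$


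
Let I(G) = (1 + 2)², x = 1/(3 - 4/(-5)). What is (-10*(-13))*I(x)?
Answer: 1170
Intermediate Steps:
x = 5/19 (x = 1/(3 - 4*(-⅕)) = 1/(3 + ⅘) = 1/(19/5) = 5/19 ≈ 0.26316)
I(G) = 9 (I(G) = 3² = 9)
(-10*(-13))*I(x) = -10*(-13)*9 = 130*9 = 1170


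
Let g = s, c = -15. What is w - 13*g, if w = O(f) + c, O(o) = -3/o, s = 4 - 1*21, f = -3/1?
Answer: 207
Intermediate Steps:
f = -3 (f = -3*1 = -3)
s = -17 (s = 4 - 21 = -17)
g = -17
w = -14 (w = -3/(-3) - 15 = -3*(-⅓) - 15 = 1 - 15 = -14)
w - 13*g = -14 - 13*(-17) = -14 + 221 = 207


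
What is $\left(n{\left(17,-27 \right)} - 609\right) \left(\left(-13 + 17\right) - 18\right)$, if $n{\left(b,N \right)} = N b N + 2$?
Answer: $-165004$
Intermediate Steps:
$n{\left(b,N \right)} = 2 + b N^{2}$ ($n{\left(b,N \right)} = b N^{2} + 2 = 2 + b N^{2}$)
$\left(n{\left(17,-27 \right)} - 609\right) \left(\left(-13 + 17\right) - 18\right) = \left(\left(2 + 17 \left(-27\right)^{2}\right) - 609\right) \left(\left(-13 + 17\right) - 18\right) = \left(\left(2 + 17 \cdot 729\right) - 609\right) \left(4 - 18\right) = \left(\left(2 + 12393\right) - 609\right) \left(-14\right) = \left(12395 - 609\right) \left(-14\right) = 11786 \left(-14\right) = -165004$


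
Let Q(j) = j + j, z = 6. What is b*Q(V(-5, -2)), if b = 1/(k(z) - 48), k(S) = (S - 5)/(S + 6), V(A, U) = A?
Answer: 24/115 ≈ 0.20870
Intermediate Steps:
k(S) = (-5 + S)/(6 + S)
b = -12/575 (b = 1/((-5 + 6)/(6 + 6) - 48) = 1/(1/12 - 48) = 1/(-575/12) = -12/575 ≈ -0.020870)
Q(j) = 2*j
b*Q(V(-5, -2)) = -24*(-5)/575 = -12/575*(-10) = 24/115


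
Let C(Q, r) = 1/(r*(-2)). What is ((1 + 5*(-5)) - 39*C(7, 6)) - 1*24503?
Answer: -98095/4 ≈ -24524.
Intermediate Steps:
C(Q, r) = -1/(2*r) (C(Q, r) = 1/(-2*r) = -1/(2*r))
((1 + 5*(-5)) - 39*C(7, 6)) - 1*24503 = ((1 + 5*(-5)) - (-39)/(2*6)) - 1*24503 = ((1 - 25) - (-39)/(2*6)) - 24503 = (-24 - 39*(-1/12)) - 24503 = (-24 + 13/4) - 24503 = -83/4 - 24503 = -98095/4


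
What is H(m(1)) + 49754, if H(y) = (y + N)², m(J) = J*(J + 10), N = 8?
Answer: 50115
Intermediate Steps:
m(J) = J*(10 + J)
H(y) = (8 + y)² (H(y) = (y + 8)² = (8 + y)²)
H(m(1)) + 49754 = (8 + 1*(10 + 1))² + 49754 = (8 + 1*11)² + 49754 = (8 + 11)² + 49754 = 19² + 49754 = 361 + 49754 = 50115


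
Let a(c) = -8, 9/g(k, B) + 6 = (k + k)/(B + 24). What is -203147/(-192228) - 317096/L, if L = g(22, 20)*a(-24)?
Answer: -12698292619/576684 ≈ -22020.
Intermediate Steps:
g(k, B) = 9/(-6 + 2*k/(24 + B)) (g(k, B) = 9/(-6 + (k + k)/(B + 24)) = 9/(-6 + (2*k)/(24 + B)) = 9/(-6 + 2*k/(24 + B)))
L = 72/5 (L = (9*(24 + 20)/(2*(-72 + 22 - 3*20)))*(-8) = ((9/2)*44/(-72 + 22 - 60))*(-8) = ((9/2)*44/(-110))*(-8) = ((9/2)*(-1/110)*44)*(-8) = -9/5*(-8) = 72/5 ≈ 14.400)
-203147/(-192228) - 317096/L = -203147/(-192228) - 317096/72/5 = -203147*(-1/192228) - 317096*5/72 = 203147/192228 - 198185/9 = -12698292619/576684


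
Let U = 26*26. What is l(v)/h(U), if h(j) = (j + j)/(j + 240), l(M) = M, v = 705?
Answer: 161445/338 ≈ 477.65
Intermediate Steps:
U = 676
h(j) = 2*j/(240 + j) (h(j) = (2*j)/(240 + j) = 2*j/(240 + j))
l(v)/h(U) = 705/((2*676/(240 + 676))) = 705/((2*676/916)) = 705/((2*676*(1/916))) = 705/(338/229) = 705*(229/338) = 161445/338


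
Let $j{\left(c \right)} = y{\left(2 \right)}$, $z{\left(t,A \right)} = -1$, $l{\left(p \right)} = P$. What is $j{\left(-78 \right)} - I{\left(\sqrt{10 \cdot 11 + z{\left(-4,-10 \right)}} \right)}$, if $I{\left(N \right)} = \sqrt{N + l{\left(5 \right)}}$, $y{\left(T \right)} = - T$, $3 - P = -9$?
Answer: $-2 - \sqrt{12 + \sqrt{109}} \approx -6.7371$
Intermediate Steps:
$P = 12$ ($P = 3 - -9 = 3 + 9 = 12$)
$l{\left(p \right)} = 12$
$j{\left(c \right)} = -2$ ($j{\left(c \right)} = \left(-1\right) 2 = -2$)
$I{\left(N \right)} = \sqrt{12 + N}$ ($I{\left(N \right)} = \sqrt{N + 12} = \sqrt{12 + N}$)
$j{\left(-78 \right)} - I{\left(\sqrt{10 \cdot 11 + z{\left(-4,-10 \right)}} \right)} = -2 - \sqrt{12 + \sqrt{10 \cdot 11 - 1}} = -2 - \sqrt{12 + \sqrt{110 - 1}} = -2 - \sqrt{12 + \sqrt{109}}$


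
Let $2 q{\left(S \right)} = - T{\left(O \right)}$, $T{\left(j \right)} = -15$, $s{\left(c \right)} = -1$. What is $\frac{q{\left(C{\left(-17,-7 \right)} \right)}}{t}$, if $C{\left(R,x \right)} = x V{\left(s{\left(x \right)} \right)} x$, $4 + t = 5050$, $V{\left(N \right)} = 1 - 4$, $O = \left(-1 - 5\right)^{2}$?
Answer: $\frac{5}{3364} \approx 0.0014863$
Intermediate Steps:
$O = 36$ ($O = \left(-6\right)^{2} = 36$)
$V{\left(N \right)} = -3$
$t = 5046$ ($t = -4 + 5050 = 5046$)
$C{\left(R,x \right)} = - 3 x^{2}$ ($C{\left(R,x \right)} = x \left(-3\right) x = - 3 x x = - 3 x^{2}$)
$q{\left(S \right)} = \frac{15}{2}$ ($q{\left(S \right)} = \frac{\left(-1\right) \left(-15\right)}{2} = \frac{1}{2} \cdot 15 = \frac{15}{2}$)
$\frac{q{\left(C{\left(-17,-7 \right)} \right)}}{t} = \frac{15}{2 \cdot 5046} = \frac{15}{2} \cdot \frac{1}{5046} = \frac{5}{3364}$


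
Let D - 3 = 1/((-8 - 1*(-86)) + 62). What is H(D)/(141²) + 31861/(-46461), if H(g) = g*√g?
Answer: -31861/46461 + 421*√14735/194833800 ≈ -0.68550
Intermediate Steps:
D = 421/140 (D = 3 + 1/((-8 - 1*(-86)) + 62) = 3 + 1/((-8 + 86) + 62) = 3 + 1/(78 + 62) = 3 + 1/140 = 421/140 ≈ 3.0071)
H(g) = g^(3/2)
H(D)/(141²) + 31861/(-46461) = (421/140)^(3/2)/(141²) + 31861/(-46461) = (421*√14735/9800)/19881 + 31861*(-1/46461) = (421*√14735/9800)*(1/19881) - 31861/46461 = 421*√14735/194833800 - 31861/46461 = -31861/46461 + 421*√14735/194833800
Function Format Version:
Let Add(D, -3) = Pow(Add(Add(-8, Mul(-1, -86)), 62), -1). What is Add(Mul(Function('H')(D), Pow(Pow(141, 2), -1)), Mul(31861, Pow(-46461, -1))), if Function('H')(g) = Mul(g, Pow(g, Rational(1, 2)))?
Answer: Add(Rational(-31861, 46461), Mul(Rational(421, 194833800), Pow(14735, Rational(1, 2)))) ≈ -0.68550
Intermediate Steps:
D = Rational(421, 140) (D = Add(3, Pow(Add(Add(-8, Mul(-1, -86)), 62), -1)) = Add(3, Pow(Add(Add(-8, 86), 62), -1)) = Add(3, Pow(Add(78, 62), -1)) = Add(3, Pow(140, -1)) = Add(3, Rational(1, 140)) = Rational(421, 140) ≈ 3.0071)
Function('H')(g) = Pow(g, Rational(3, 2))
Add(Mul(Function('H')(D), Pow(Pow(141, 2), -1)), Mul(31861, Pow(-46461, -1))) = Add(Mul(Pow(Rational(421, 140), Rational(3, 2)), Pow(Pow(141, 2), -1)), Mul(31861, Pow(-46461, -1))) = Add(Mul(Mul(Rational(421, 9800), Pow(14735, Rational(1, 2))), Pow(19881, -1)), Mul(31861, Rational(-1, 46461))) = Add(Mul(Mul(Rational(421, 9800), Pow(14735, Rational(1, 2))), Rational(1, 19881)), Rational(-31861, 46461)) = Add(Mul(Rational(421, 194833800), Pow(14735, Rational(1, 2))), Rational(-31861, 46461)) = Add(Rational(-31861, 46461), Mul(Rational(421, 194833800), Pow(14735, Rational(1, 2))))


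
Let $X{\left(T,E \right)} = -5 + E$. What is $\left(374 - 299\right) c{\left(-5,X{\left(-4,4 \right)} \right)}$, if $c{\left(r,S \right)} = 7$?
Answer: $525$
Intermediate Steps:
$\left(374 - 299\right) c{\left(-5,X{\left(-4,4 \right)} \right)} = \left(374 - 299\right) 7 = 75 \cdot 7 = 525$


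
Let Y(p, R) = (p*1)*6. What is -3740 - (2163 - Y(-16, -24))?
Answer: -5999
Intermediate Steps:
Y(p, R) = 6*p (Y(p, R) = p*6 = 6*p)
-3740 - (2163 - Y(-16, -24)) = -3740 - (2163 - 6*(-16)) = -3740 - (2163 - 1*(-96)) = -3740 - (2163 + 96) = -3740 - 1*2259 = -3740 - 2259 = -5999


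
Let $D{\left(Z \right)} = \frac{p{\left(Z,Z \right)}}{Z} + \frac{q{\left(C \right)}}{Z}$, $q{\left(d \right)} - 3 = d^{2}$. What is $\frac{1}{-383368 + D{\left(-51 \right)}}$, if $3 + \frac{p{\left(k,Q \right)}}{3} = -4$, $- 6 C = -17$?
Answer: $- \frac{1836}{703863289} \approx -2.6085 \cdot 10^{-6}$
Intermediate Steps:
$C = \frac{17}{6}$ ($C = \left(- \frac{1}{6}\right) \left(-17\right) = \frac{17}{6} \approx 2.8333$)
$p{\left(k,Q \right)} = -21$ ($p{\left(k,Q \right)} = -9 + 3 \left(-4\right) = -9 - 12 = -21$)
$q{\left(d \right)} = 3 + d^{2}$
$D{\left(Z \right)} = - \frac{359}{36 Z}$ ($D{\left(Z \right)} = - \frac{21}{Z} + \frac{3 + \left(\frac{17}{6}\right)^{2}}{Z} = - \frac{21}{Z} + \frac{3 + \frac{289}{36}}{Z} = - \frac{21}{Z} + \frac{397}{36 Z} = - \frac{359}{36 Z}$)
$\frac{1}{-383368 + D{\left(-51 \right)}} = \frac{1}{-383368 - \frac{359}{36 \left(-51\right)}} = \frac{1}{-383368 - - \frac{359}{1836}} = \frac{1}{-383368 + \frac{359}{1836}} = \frac{1}{- \frac{703863289}{1836}} = - \frac{1836}{703863289}$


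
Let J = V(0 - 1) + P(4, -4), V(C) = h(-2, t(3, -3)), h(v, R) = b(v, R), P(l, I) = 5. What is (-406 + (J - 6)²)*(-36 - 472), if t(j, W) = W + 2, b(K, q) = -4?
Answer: 193548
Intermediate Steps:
t(j, W) = 2 + W
h(v, R) = -4
V(C) = -4
J = 1 (J = -4 + 5 = 1)
(-406 + (J - 6)²)*(-36 - 472) = (-406 + (1 - 6)²)*(-36 - 472) = (-406 + (-5)²)*(-508) = (-406 + 25)*(-508) = -381*(-508) = 193548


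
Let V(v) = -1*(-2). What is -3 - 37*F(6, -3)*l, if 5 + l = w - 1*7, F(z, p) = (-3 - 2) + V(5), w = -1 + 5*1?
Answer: -891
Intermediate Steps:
w = 4 (w = -1 + 5 = 4)
V(v) = 2
F(z, p) = -3 (F(z, p) = (-3 - 2) + 2 = -5 + 2 = -3)
l = -8 (l = -5 + (4 - 1*7) = -5 + (4 - 7) = -5 - 3 = -8)
-3 - 37*F(6, -3)*l = -3 - (-111)*(-8) = -3 - 37*24 = -3 - 888 = -891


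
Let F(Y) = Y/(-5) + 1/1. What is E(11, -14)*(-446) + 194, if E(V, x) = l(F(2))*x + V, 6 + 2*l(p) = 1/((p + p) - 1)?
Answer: -7834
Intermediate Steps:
F(Y) = 1 - Y/5 (F(Y) = Y*(-⅕) + 1*1 = -Y/5 + 1 = 1 - Y/5)
l(p) = -3 + 1/(2*(-1 + 2*p)) (l(p) = -3 + 1/(2*((p + p) - 1)) = -3 + 1/(2*(2*p - 1)) = -3 + 1/(2*(-1 + 2*p)))
E(V, x) = V - x/2 (E(V, x) = ((7 - 12*(1 - ⅕*2))/(2*(-1 + 2*(1 - ⅕*2))))*x + V = ((7 - 12*(1 - ⅖))/(2*(-1 + 2*(1 - ⅖))))*x + V = ((7 - 12*⅗)/(2*(-1 + 2*(⅗))))*x + V = ((7 - 36/5)/(2*(-1 + 6/5)))*x + V = ((½)*(-⅕)/(⅕))*x + V = ((½)*5*(-⅕))*x + V = -x/2 + V = V - x/2)
E(11, -14)*(-446) + 194 = (11 - ½*(-14))*(-446) + 194 = (11 + 7)*(-446) + 194 = 18*(-446) + 194 = -8028 + 194 = -7834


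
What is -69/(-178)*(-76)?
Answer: -2622/89 ≈ -29.461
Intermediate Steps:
-69/(-178)*(-76) = -69*(-1/178)*(-76) = (69/178)*(-76) = -2622/89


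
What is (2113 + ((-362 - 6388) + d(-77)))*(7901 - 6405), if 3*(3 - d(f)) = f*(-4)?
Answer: -21258160/3 ≈ -7.0861e+6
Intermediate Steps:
d(f) = 3 + 4*f/3 (d(f) = 3 - f*(-4)/3 = 3 - (-4)*f/3 = 3 + 4*f/3)
(2113 + ((-362 - 6388) + d(-77)))*(7901 - 6405) = (2113 + ((-362 - 6388) + (3 + (4/3)*(-77))))*(7901 - 6405) = (2113 + (-6750 + (3 - 308/3)))*1496 = (2113 + (-6750 - 299/3))*1496 = (2113 - 20549/3)*1496 = -14210/3*1496 = -21258160/3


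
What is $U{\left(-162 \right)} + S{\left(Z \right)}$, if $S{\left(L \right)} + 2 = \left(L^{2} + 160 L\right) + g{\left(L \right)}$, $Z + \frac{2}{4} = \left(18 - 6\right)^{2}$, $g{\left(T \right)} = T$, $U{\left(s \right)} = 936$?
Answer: $\frac{178519}{4} \approx 44630.0$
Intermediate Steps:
$Z = \frac{287}{2}$ ($Z = - \frac{1}{2} + \left(18 - 6\right)^{2} = - \frac{1}{2} + 12^{2} = - \frac{1}{2} + 144 = \frac{287}{2} \approx 143.5$)
$S{\left(L \right)} = -2 + L^{2} + 161 L$ ($S{\left(L \right)} = -2 + \left(\left(L^{2} + 160 L\right) + L\right) = -2 + \left(L^{2} + 161 L\right) = -2 + L^{2} + 161 L$)
$U{\left(-162 \right)} + S{\left(Z \right)} = 936 + \left(-2 + \left(\frac{287}{2}\right)^{2} + 161 \cdot \frac{287}{2}\right) = 936 + \left(-2 + \frac{82369}{4} + \frac{46207}{2}\right) = 936 + \frac{174775}{4} = \frac{178519}{4}$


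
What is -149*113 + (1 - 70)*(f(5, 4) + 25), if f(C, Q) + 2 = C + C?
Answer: -19114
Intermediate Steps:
f(C, Q) = -2 + 2*C (f(C, Q) = -2 + (C + C) = -2 + 2*C)
-149*113 + (1 - 70)*(f(5, 4) + 25) = -149*113 + (1 - 70)*((-2 + 2*5) + 25) = -16837 - 69*((-2 + 10) + 25) = -16837 - 69*(8 + 25) = -16837 - 69*33 = -16837 - 2277 = -19114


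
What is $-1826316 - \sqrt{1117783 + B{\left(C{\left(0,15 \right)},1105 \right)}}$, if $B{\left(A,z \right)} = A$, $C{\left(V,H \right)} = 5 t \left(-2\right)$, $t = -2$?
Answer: $-1826316 - \sqrt{1117803} \approx -1.8274 \cdot 10^{6}$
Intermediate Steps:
$C{\left(V,H \right)} = 20$ ($C{\left(V,H \right)} = 5 \left(-2\right) \left(-2\right) = \left(-10\right) \left(-2\right) = 20$)
$-1826316 - \sqrt{1117783 + B{\left(C{\left(0,15 \right)},1105 \right)}} = -1826316 - \sqrt{1117783 + 20} = -1826316 - \sqrt{1117803}$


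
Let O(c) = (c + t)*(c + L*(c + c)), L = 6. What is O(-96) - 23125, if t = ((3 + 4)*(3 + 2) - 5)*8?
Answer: -202837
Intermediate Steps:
t = 240 (t = (7*5 - 5)*8 = (35 - 5)*8 = 30*8 = 240)
O(c) = 13*c*(240 + c) (O(c) = (c + 240)*(c + 6*(c + c)) = (240 + c)*(c + 6*(2*c)) = (240 + c)*(c + 12*c) = (240 + c)*(13*c) = 13*c*(240 + c))
O(-96) - 23125 = 13*(-96)*(240 - 96) - 23125 = 13*(-96)*144 - 23125 = -179712 - 23125 = -202837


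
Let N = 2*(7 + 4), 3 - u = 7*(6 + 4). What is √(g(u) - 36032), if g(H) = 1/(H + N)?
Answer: I*√8107205/15 ≈ 189.82*I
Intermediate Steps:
u = -67 (u = 3 - 7*(6 + 4) = 3 - 7*10 = 3 - 1*70 = 3 - 70 = -67)
N = 22 (N = 2*11 = 22)
g(H) = 1/(22 + H) (g(H) = 1/(H + 22) = 1/(22 + H))
√(g(u) - 36032) = √(1/(22 - 67) - 36032) = √(1/(-45) - 36032) = √(-1/45 - 36032) = √(-1621441/45) = I*√8107205/15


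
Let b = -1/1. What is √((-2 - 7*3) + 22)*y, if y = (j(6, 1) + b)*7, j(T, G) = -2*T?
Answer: -91*I ≈ -91.0*I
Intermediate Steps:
b = -1 (b = -1*1 = -1)
y = -91 (y = (-2*6 - 1)*7 = (-12 - 1)*7 = -13*7 = -91)
√((-2 - 7*3) + 22)*y = √((-2 - 7*3) + 22)*(-91) = √((-2 - 21) + 22)*(-91) = √(-23 + 22)*(-91) = √(-1)*(-91) = I*(-91) = -91*I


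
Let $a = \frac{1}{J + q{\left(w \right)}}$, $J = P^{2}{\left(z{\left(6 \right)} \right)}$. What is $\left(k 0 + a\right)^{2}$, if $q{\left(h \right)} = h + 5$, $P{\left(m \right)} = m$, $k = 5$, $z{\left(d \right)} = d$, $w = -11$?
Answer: $\frac{1}{900} \approx 0.0011111$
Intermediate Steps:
$q{\left(h \right)} = 5 + h$
$J = 36$ ($J = 6^{2} = 36$)
$a = \frac{1}{30}$ ($a = \frac{1}{36 + \left(5 - 11\right)} = \frac{1}{36 - 6} = \frac{1}{30} \approx 0.033333$)
$\left(k 0 + a\right)^{2} = \left(5 \cdot 0 + \frac{1}{30}\right)^{2} = \left(0 + \frac{1}{30}\right)^{2} = \left(\frac{1}{30}\right)^{2} = \frac{1}{900}$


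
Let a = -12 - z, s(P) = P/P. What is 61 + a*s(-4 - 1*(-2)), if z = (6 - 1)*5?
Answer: 24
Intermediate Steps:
z = 25 (z = 5*5 = 25)
s(P) = 1
a = -37 (a = -12 - 1*25 = -12 - 25 = -37)
61 + a*s(-4 - 1*(-2)) = 61 - 37*1 = 61 - 37 = 24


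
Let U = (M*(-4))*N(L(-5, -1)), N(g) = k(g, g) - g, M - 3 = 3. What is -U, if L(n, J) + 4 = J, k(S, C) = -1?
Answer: 96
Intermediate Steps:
L(n, J) = -4 + J
M = 6 (M = 3 + 3 = 6)
N(g) = -1 - g
U = -96 (U = (6*(-4))*(-1 - (-4 - 1)) = -24*(-1 - 1*(-5)) = -24*(-1 + 5) = -24*4 = -96)
-U = -1*(-96) = 96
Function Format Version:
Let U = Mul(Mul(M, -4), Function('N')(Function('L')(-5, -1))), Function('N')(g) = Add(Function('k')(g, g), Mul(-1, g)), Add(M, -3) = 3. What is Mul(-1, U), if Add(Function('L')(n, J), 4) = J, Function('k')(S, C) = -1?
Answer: 96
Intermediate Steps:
Function('L')(n, J) = Add(-4, J)
M = 6 (M = Add(3, 3) = 6)
Function('N')(g) = Add(-1, Mul(-1, g))
U = -96 (U = Mul(Mul(6, -4), Add(-1, Mul(-1, Add(-4, -1)))) = Mul(-24, Add(-1, Mul(-1, -5))) = Mul(-24, Add(-1, 5)) = Mul(-24, 4) = -96)
Mul(-1, U) = Mul(-1, -96) = 96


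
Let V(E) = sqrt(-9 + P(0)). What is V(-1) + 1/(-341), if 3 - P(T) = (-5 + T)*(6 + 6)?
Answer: -1/341 + 3*sqrt(6) ≈ 7.3455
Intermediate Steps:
P(T) = 63 - 12*T (P(T) = 3 - (-5 + T)*(6 + 6) = 3 - (-5 + T)*12 = 3 - (-60 + 12*T) = 3 + (60 - 12*T) = 63 - 12*T)
V(E) = 3*sqrt(6) (V(E) = sqrt(-9 + (63 - 12*0)) = sqrt(-9 + (63 + 0)) = sqrt(-9 + 63) = sqrt(54) = 3*sqrt(6))
V(-1) + 1/(-341) = 3*sqrt(6) + 1/(-341) = 3*sqrt(6) - 1/341 = -1/341 + 3*sqrt(6)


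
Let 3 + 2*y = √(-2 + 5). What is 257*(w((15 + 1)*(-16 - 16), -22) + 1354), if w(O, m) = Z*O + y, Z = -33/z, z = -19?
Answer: 4523971/38 + 257*√3/2 ≈ 1.1927e+5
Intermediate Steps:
Z = 33/19 (Z = -33/(-19) = -33*(-1/19) = 33/19 ≈ 1.7368)
y = -3/2 + √3/2 (y = -3/2 + √(-2 + 5)/2 = -3/2 + √3/2 ≈ -0.63398)
w(O, m) = -3/2 + √3/2 + 33*O/19 (w(O, m) = 33*O/19 + (-3/2 + √3/2) = -3/2 + √3/2 + 33*O/19)
257*(w((15 + 1)*(-16 - 16), -22) + 1354) = 257*((-3/2 + √3/2 + 33*((15 + 1)*(-16 - 16))/19) + 1354) = 257*((-3/2 + √3/2 + 33*(16*(-32))/19) + 1354) = 257*((-3/2 + √3/2 + (33/19)*(-512)) + 1354) = 257*((-3/2 + √3/2 - 16896/19) + 1354) = 257*((-33849/38 + √3/2) + 1354) = 257*(17603/38 + √3/2) = 4523971/38 + 257*√3/2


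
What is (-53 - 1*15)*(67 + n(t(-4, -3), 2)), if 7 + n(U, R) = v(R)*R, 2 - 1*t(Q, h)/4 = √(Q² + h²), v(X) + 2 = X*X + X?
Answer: -4624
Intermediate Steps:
v(X) = -2 + X + X² (v(X) = -2 + (X*X + X) = -2 + (X² + X) = -2 + (X + X²) = -2 + X + X²)
t(Q, h) = 8 - 4*√(Q² + h²)
n(U, R) = -7 + R*(-2 + R + R²) (n(U, R) = -7 + (-2 + R + R²)*R = -7 + R*(-2 + R + R²))
(-53 - 1*15)*(67 + n(t(-4, -3), 2)) = (-53 - 1*15)*(67 + (-7 + 2*(-2 + 2 + 2²))) = (-53 - 15)*(67 + (-7 + 2*(-2 + 2 + 4))) = -68*(67 + (-7 + 2*4)) = -68*(67 + (-7 + 8)) = -68*(67 + 1) = -68*68 = -4624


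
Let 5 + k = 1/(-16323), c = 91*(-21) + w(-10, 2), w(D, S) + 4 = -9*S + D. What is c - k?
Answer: -31633973/16323 ≈ -1938.0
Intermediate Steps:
w(D, S) = -4 + D - 9*S (w(D, S) = -4 + (-9*S + D) = -4 + (D - 9*S) = -4 + D - 9*S)
c = -1943 (c = 91*(-21) + (-4 - 10 - 9*2) = -1911 + (-4 - 10 - 18) = -1911 - 32 = -1943)
k = -81616/16323 (k = -5 + 1/(-16323) = -5 - 1/16323 = -81616/16323 ≈ -5.0001)
c - k = -1943 - 1*(-81616/16323) = -1943 + 81616/16323 = -31633973/16323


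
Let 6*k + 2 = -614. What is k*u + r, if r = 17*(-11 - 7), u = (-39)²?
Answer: -156462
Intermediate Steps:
k = -308/3 (k = -⅓ + (⅙)*(-614) = -⅓ - 307/3 = -308/3 ≈ -102.67)
u = 1521
r = -306 (r = 17*(-18) = -306)
k*u + r = -308/3*1521 - 306 = -156156 - 306 = -156462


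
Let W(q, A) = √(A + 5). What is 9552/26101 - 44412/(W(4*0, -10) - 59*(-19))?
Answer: -214576173410/5466619541 + 7402*I*√5/209441 ≈ -39.252 + 0.079026*I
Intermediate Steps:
W(q, A) = √(5 + A)
9552/26101 - 44412/(W(4*0, -10) - 59*(-19)) = 9552/26101 - 44412/(√(5 - 10) - 59*(-19)) = 9552*(1/26101) - 44412/(√(-5) + 1121) = 9552/26101 - 44412/(I*√5 + 1121) = 9552/26101 - 44412/(1121 + I*√5)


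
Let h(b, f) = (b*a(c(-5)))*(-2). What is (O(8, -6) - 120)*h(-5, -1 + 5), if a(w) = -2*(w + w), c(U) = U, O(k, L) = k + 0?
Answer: -22400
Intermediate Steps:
O(k, L) = k
a(w) = -4*w
h(b, f) = -40*b (h(b, f) = (b*(-4*(-5)))*(-2) = (b*20)*(-2) = (20*b)*(-2) = -40*b)
(O(8, -6) - 120)*h(-5, -1 + 5) = (8 - 120)*(-40*(-5)) = -112*200 = -22400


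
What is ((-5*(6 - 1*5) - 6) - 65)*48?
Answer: -3648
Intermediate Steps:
((-5*(6 - 1*5) - 6) - 65)*48 = ((-5*(6 - 5) - 6) - 65)*48 = ((-5*1 - 6) - 65)*48 = ((-5 - 6) - 65)*48 = (-11 - 65)*48 = -76*48 = -3648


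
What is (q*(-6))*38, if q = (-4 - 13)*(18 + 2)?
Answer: 77520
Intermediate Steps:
q = -340 (q = -17*20 = -340)
(q*(-6))*38 = -340*(-6)*38 = 2040*38 = 77520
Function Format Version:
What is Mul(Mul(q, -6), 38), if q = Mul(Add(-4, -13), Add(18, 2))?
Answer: 77520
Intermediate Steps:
q = -340 (q = Mul(-17, 20) = -340)
Mul(Mul(q, -6), 38) = Mul(Mul(-340, -6), 38) = Mul(2040, 38) = 77520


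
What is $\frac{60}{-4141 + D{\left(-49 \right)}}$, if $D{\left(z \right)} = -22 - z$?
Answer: $- \frac{30}{2057} \approx -0.014584$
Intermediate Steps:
$\frac{60}{-4141 + D{\left(-49 \right)}} = \frac{60}{-4141 - -27} = \frac{60}{-4141 + \left(-22 + 49\right)} = \frac{60}{-4141 + 27} = \frac{60}{-4114} = 60 \left(- \frac{1}{4114}\right) = - \frac{30}{2057}$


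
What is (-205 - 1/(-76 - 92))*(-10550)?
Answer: 181665725/84 ≈ 2.1627e+6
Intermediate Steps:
(-205 - 1/(-76 - 92))*(-10550) = (-205 - 1/(-168))*(-10550) = (-205 - 1*(-1/168))*(-10550) = (-205 + 1/168)*(-10550) = -34439/168*(-10550) = 181665725/84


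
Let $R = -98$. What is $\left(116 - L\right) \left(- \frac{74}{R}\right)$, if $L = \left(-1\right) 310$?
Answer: $\frac{15762}{49} \approx 321.67$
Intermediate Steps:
$L = -310$
$\left(116 - L\right) \left(- \frac{74}{R}\right) = \left(116 - -310\right) \left(- \frac{74}{-98}\right) = \left(116 + 310\right) \left(\left(-74\right) \left(- \frac{1}{98}\right)\right) = 426 \cdot \frac{37}{49} = \frac{15762}{49}$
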